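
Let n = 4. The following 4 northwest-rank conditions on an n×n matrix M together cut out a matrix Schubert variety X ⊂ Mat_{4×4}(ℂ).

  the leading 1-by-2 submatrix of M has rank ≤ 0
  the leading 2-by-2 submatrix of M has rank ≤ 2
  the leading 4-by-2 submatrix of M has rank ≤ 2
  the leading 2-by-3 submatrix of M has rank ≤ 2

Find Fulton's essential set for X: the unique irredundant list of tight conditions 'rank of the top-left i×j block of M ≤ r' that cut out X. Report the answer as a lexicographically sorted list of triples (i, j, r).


Rank table r_w(4×4) implied by the 4 constraints:

  i=1: 0  0  1  1
  i=2: 1  1  2  2
  i=3: 1  2  3  3
  i=4: 1  2  3  4

hence w(1..4) = (3, 1, 2, 4).

|D(w)|=2, |Ess(w)|=1:

[(1, 2, 0)]


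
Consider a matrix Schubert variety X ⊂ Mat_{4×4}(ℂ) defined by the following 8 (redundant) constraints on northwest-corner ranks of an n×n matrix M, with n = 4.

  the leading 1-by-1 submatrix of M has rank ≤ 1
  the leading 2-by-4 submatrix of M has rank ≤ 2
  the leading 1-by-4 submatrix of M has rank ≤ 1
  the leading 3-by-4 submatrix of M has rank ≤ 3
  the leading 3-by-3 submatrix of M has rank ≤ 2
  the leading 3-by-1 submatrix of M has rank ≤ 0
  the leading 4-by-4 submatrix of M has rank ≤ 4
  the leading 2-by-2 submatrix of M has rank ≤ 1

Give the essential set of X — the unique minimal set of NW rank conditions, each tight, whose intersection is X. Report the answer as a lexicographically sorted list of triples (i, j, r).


Rank table r_w(4×4) implied by the 8 constraints:

  R[1]: 0 1 1 1
  R[2]: 0 1 2 2
  R[3]: 0 1 2 3
  R[4]: 1 2 3 4

so w = (2, 3, 4, 1).

|D(w)|=3, |Ess(w)|=1:

[(3, 1, 0)]


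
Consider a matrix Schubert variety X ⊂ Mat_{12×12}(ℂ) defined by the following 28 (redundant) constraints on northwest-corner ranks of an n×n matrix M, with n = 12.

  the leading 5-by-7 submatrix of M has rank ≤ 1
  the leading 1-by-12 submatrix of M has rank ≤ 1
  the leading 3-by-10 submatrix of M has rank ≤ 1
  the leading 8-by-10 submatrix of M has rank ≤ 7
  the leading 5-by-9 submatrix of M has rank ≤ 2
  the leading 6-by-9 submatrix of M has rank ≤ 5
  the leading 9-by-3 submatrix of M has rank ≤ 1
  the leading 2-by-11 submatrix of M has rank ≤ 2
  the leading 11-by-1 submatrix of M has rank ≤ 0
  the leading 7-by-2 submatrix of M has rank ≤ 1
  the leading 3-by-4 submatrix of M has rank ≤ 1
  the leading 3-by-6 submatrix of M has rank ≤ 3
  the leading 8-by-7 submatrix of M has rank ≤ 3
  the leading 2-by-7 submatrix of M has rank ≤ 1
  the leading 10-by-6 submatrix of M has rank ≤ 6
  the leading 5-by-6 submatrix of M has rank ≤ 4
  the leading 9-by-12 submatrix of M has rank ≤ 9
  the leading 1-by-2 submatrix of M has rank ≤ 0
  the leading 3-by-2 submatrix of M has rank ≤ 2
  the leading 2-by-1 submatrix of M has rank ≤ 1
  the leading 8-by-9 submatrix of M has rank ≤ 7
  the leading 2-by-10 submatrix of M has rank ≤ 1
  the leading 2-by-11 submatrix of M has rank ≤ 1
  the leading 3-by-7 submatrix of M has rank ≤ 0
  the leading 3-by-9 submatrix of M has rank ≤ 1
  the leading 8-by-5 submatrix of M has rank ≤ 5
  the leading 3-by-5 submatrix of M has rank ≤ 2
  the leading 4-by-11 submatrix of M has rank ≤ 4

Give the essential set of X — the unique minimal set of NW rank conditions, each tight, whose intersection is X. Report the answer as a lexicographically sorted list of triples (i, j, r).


The tightest implied rank at each (i,j), from the 28 conditions:

  i=1: 0 | 0 | 0 | 0 | 0 | 0 | 0 | 1 | 1 | 1 | 1 | 1
  i=2: 0 | 0 | 0 | 0 | 0 | 0 | 0 | 1 | 1 | 1 | 1 | 2
  i=3: 0 | 0 | 0 | 0 | 0 | 0 | 0 | 1 | 1 | 1 | 2 | 3
  i=4: 0 | 1 | 1 | 1 | 1 | 1 | 1 | 2 | 2 | 2 | 3 | 4
  i=5: 0 | 1 | 1 | 1 | 1 | 1 | 1 | 2 | 2 | 3 | 4 | 5
  i=6: 0 | 1 | 1 | 2 | 2 | 2 | 2 | 3 | 3 | 4 | 5 | 6
  i=7: 0 | 1 | 1 | 2 | 3 | 3 | 3 | 4 | 4 | 5 | 6 | 7
  i=8: 0 | 1 | 1 | 2 | 3 | 3 | 3 | 4 | 5 | 6 | 7 | 8
  i=9: 0 | 1 | 1 | 2 | 3 | 4 | 4 | 5 | 6 | 7 | 8 | 9
  i=10: 0 | 1 | 2 | 3 | 4 | 5 | 5 | 6 | 7 | 8 | 9 | 10
  i=11: 0 | 1 | 2 | 3 | 4 | 5 | 6 | 7 | 8 | 9 | 10 | 11
  i=12: 1 | 2 | 3 | 4 | 5 | 6 | 7 | 8 | 9 | 10 | 11 | 12

reading off 1-entries of Δ²R: w = (8, 12, 11, 2, 10, 4, 5, 9, 6, 3, 7, 1).

ℓ(w)=46; the 8 essential cells (i,j,r):

[(2, 11, 1), (3, 7, 0), (3, 10, 1), (5, 7, 1), (5, 9, 2), (8, 7, 3), (9, 3, 1), (11, 1, 0)]


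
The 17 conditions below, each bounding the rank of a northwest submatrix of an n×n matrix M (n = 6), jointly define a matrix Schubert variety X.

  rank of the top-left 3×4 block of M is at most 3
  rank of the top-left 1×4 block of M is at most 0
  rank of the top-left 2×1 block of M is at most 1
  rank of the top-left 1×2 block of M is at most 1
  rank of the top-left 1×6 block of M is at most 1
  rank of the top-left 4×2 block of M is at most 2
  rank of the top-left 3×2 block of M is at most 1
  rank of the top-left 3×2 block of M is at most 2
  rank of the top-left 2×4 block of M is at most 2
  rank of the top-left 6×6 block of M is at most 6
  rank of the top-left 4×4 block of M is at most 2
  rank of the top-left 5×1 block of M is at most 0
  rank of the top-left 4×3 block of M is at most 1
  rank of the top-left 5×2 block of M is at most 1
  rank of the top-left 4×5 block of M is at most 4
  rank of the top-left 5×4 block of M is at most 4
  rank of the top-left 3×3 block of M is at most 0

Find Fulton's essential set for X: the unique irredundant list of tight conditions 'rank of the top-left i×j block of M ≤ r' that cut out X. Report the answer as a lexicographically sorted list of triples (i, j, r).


The tightest implied rank at each (i,j), from the 17 conditions:

  i=1: 0 0 0 0 1 1
  i=2: 0 0 0 1 2 2
  i=3: 0 0 0 1 2 3
  i=4: 0 1 1 2 3 4
  i=5: 0 1 2 3 4 5
  i=6: 1 2 3 4 5 6

second differences of R give the permutation w = (5, 4, 6, 2, 3, 1).

Rothe diagram D(w) (12 cells), 3 SE-corners (essential conditions):

[(1, 4, 0), (3, 3, 0), (5, 1, 0)]


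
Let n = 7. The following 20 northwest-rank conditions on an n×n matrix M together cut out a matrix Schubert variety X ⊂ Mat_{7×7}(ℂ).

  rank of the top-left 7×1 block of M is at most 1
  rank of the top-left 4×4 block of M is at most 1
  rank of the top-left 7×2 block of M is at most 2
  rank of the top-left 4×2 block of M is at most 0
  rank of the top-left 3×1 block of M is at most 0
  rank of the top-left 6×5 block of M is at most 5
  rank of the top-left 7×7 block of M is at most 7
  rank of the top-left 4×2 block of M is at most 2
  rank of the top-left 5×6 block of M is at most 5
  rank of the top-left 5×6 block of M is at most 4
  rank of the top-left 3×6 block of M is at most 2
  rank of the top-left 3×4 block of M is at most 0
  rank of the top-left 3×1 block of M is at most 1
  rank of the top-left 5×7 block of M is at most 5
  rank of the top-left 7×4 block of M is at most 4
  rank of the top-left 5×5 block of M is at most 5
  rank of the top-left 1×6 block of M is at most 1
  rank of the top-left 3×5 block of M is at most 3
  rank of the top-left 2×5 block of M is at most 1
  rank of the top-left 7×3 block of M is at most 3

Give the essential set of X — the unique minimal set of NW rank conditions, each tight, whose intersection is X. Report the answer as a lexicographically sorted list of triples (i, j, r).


The tightest implied rank at each (i,j), from the 20 conditions:

  R[1]: 0, 0, 0, 0, 1, 1, 1
  R[2]: 0, 0, 0, 0, 1, 2, 2
  R[3]: 0, 0, 0, 0, 1, 2, 3
  R[4]: 0, 0, 1, 1, 2, 3, 4
  R[5]: 1, 1, 2, 2, 3, 4, 5
  R[6]: 1, 2, 3, 3, 4, 5, 6
  R[7]: 1, 2, 3, 4, 5, 6, 7

reading off 1-entries of Δ²R: w = (5, 6, 7, 3, 1, 2, 4).

Rothe diagram D(w) (14 cells), 2 SE-corners (essential conditions):

[(3, 4, 0), (4, 2, 0)]


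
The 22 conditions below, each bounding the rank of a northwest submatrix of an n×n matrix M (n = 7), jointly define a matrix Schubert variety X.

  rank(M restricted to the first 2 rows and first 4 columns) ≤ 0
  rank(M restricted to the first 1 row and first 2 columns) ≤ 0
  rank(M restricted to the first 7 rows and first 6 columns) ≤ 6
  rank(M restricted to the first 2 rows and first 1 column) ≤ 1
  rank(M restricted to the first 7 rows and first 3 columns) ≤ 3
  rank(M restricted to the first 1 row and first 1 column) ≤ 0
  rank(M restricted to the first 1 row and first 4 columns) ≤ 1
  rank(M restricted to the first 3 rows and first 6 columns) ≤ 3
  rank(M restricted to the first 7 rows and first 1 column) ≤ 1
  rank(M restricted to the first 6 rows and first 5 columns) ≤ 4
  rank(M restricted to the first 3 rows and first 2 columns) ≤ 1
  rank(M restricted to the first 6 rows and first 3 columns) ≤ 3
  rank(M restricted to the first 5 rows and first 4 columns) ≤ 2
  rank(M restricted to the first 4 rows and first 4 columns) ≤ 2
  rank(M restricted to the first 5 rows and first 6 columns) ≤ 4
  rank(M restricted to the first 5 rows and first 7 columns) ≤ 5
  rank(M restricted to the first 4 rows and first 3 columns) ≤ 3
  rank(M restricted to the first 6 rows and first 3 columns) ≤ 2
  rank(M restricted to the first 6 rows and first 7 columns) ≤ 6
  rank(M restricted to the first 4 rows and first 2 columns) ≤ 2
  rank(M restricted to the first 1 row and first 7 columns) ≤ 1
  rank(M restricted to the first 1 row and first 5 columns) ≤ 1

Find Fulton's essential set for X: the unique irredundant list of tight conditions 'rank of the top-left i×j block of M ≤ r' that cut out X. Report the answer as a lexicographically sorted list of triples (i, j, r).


Propagating the 22 rank bounds to every northwest block:

  row 1: 0, 0, 0, 0, 1, 1, 1
  row 2: 0, 0, 0, 0, 1, 2, 2
  row 3: 1, 1, 1, 1, 2, 3, 3
  row 4: 1, 2, 2, 2, 3, 4, 4
  row 5: 1, 2, 2, 2, 3, 4, 5
  row 6: 1, 2, 2, 3, 4, 5, 6
  row 7: 1, 2, 3, 4, 5, 6, 7

giving w = (5, 6, 1, 2, 7, 4, 3) via Δ²R.

Fulton essential set (3 of the 11 Rothe cells):

[(2, 4, 0), (5, 4, 2), (6, 3, 2)]


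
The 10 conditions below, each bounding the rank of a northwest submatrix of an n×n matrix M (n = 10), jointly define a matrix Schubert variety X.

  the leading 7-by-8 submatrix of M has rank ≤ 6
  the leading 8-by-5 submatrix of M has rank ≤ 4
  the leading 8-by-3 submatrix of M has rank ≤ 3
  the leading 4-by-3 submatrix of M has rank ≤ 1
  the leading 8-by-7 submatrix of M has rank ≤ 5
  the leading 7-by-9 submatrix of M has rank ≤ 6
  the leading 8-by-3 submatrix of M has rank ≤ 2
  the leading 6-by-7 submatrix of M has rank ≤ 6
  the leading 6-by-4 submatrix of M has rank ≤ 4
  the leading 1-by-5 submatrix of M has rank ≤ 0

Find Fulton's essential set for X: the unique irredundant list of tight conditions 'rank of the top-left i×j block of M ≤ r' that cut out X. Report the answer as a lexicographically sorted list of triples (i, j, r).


The tightest implied rank at each (i,j), from the 10 conditions:

  i=1: 0  0  0  0  0  1  1  1  1  1
  i=2: 1  1  1  1  1  2  2  2  2  2
  i=3: 1  1  1  2  2  3  3  3  3  3
  i=4: 1  1  1  2  3  4  4  4  4  4
  i=5: 1  2  2  3  4  5  5  5  5  5
  i=6: 1  2  2  3  4  5  5  6  6  6
  i=7: 1  2  2  3  4  5  5  6  6  7
  i=8: 1  2  2  3  4  5  5  6  7  8
  i=9: 1  2  3  4  5  6  6  7  8  9
  i=10: 1  2  3  4  5  6  7  8  9  10

reading off 1-entries of Δ²R: w = (6, 1, 4, 5, 2, 8, 10, 9, 3, 7).

D(w) has 16 cells with 5 SE-corners; essential set:

[(1, 5, 0), (4, 3, 1), (7, 9, 6), (8, 3, 2), (8, 7, 5)]


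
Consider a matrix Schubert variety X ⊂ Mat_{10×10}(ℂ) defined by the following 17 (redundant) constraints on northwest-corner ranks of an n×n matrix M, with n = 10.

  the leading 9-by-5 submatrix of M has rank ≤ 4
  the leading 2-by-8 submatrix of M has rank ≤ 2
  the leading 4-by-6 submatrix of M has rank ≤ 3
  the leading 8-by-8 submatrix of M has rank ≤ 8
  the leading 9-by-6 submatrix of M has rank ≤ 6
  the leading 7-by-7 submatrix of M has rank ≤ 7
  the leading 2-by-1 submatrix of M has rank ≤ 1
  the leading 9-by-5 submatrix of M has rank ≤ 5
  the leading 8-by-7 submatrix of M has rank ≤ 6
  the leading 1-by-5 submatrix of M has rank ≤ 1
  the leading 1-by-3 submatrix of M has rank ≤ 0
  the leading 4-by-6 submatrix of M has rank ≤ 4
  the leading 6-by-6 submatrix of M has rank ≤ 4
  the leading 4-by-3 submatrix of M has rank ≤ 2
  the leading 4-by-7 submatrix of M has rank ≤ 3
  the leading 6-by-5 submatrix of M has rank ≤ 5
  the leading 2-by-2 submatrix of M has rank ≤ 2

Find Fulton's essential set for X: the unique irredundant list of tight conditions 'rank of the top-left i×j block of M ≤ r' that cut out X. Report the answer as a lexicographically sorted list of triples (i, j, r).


The tightest implied rank at each (i,j), from the 17 conditions:

  0  0  0  1  1  1  1  1  1  1
  1  1  1  2  2  2  2  2  2  2
  1  2  2  3  3  3  3  3  3  3
  1  2  2  3  3  3  3  4  4  4
  1  2  3  4  4  4  4  5  5  5
  1  2  3  4  4  4  5  6  6  6
  1  2  3  4  4  5  6  7  7  7
  1  2  3  4  4  5  6  7  8  8
  1  2  3  4  4  5  6  7  8  9
  1  2  3  4  5  6  7  8  9  10

second differences of R give the permutation w = (4, 1, 2, 8, 3, 7, 6, 9, 10, 5).

Rothe diagram D(w) (12 cells), 5 SE-corners (essential conditions):

[(1, 3, 0), (4, 3, 2), (4, 7, 3), (6, 6, 4), (9, 5, 4)]


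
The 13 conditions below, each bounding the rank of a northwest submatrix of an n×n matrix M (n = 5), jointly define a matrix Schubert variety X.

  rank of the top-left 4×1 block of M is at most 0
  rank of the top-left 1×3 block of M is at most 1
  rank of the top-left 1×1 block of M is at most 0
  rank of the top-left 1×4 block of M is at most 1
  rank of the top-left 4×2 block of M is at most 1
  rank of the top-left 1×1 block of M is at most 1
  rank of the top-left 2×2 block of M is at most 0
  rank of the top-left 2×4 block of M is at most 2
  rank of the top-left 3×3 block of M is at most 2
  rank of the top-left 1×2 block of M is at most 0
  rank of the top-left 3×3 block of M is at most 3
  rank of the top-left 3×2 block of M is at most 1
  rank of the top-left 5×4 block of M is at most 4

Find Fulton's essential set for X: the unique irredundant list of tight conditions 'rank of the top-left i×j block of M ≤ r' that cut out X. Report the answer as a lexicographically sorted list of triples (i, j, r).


Propagating the 13 rank bounds to every northwest block:

  0 0 1 1 1
  0 0 1 2 2
  0 1 2 3 3
  0 1 2 3 4
  1 2 3 4 5

second differences of R give the permutation w = (3, 4, 2, 5, 1).

Rothe diagram D(w) (6 cells), 2 SE-corners (essential conditions):

[(2, 2, 0), (4, 1, 0)]


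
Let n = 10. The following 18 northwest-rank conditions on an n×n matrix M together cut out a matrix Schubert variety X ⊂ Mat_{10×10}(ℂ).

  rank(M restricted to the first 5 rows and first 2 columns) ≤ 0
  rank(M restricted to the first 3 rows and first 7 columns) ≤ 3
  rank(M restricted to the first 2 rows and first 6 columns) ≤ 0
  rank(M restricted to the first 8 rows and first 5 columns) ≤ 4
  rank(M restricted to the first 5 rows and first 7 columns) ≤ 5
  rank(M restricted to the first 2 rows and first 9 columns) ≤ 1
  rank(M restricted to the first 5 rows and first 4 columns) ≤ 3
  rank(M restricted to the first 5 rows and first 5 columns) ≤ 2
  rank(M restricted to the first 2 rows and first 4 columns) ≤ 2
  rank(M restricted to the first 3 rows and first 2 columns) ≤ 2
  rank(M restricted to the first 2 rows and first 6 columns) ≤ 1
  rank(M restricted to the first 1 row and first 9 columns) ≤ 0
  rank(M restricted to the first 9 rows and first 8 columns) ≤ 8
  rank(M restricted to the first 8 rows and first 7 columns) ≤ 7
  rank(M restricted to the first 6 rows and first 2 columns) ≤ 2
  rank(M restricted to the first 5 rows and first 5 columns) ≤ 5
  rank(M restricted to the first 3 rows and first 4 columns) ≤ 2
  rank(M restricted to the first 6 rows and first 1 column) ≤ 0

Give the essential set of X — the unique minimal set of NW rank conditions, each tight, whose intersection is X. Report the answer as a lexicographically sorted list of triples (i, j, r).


Propagating the 18 rank bounds to every northwest block:

  i=1: 0 0 0 0 0 0 0 0 0 1
  i=2: 0 0 0 0 0 0 1 1 1 2
  i=3: 0 0 1 1 1 1 2 2 2 3
  i=4: 0 0 1 2 2 2 3 3 3 4
  i=5: 0 0 1 2 2 3 4 4 4 5
  i=6: 0 1 2 3 3 4 5 5 5 6
  i=7: 1 2 3 4 4 5 6 6 6 7
  i=8: 1 2 3 4 4 5 6 7 7 8
  i=9: 1 2 3 4 5 6 7 8 8 9
  i=10: 1 2 3 4 5 6 7 8 9 10

so w = (10, 7, 3, 4, 6, 2, 1, 8, 5, 9).

Fulton essential set (6 of the 24 Rothe cells):

[(1, 9, 0), (2, 6, 0), (5, 2, 0), (5, 5, 2), (6, 1, 0), (8, 5, 4)]


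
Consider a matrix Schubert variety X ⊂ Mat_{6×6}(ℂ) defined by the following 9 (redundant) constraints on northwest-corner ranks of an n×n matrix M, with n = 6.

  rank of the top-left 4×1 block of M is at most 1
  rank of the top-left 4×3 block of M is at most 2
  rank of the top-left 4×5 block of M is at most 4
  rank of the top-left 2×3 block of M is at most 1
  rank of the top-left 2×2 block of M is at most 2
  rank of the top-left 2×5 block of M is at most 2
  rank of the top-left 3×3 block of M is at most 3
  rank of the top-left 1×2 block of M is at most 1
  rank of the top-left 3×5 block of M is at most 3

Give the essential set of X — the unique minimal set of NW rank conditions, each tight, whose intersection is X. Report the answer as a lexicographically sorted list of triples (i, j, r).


Rank table r_w(6×6) implied by the 9 constraints:

  1 | 1 | 1 | 1 | 1 | 1
  1 | 1 | 1 | 2 | 2 | 2
  1 | 2 | 2 | 3 | 3 | 3
  1 | 2 | 2 | 3 | 4 | 4
  1 | 2 | 3 | 4 | 5 | 5
  1 | 2 | 3 | 4 | 5 | 6

the unique w with this rank table is (1, 4, 2, 5, 3, 6).

D(w) has 3 cells with 2 SE-corners; essential set:

[(2, 3, 1), (4, 3, 2)]


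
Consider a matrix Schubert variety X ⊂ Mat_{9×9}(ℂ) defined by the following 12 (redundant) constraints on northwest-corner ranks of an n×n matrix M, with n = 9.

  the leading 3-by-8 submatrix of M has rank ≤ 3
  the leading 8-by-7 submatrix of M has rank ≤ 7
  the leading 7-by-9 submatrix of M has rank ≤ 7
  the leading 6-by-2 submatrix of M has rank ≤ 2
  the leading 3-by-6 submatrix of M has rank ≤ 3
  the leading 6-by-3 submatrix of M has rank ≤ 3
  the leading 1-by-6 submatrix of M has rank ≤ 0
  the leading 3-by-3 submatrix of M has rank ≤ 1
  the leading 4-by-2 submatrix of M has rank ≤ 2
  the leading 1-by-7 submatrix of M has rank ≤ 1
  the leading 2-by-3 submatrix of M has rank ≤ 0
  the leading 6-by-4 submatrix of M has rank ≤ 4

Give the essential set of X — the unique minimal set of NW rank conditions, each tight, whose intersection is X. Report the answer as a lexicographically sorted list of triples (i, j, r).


The tightest implied rank at each (i,j), from the 12 conditions:

  0 | 0 | 0 | 0 | 0 | 0 | 1 | 1 | 1
  0 | 0 | 0 | 1 | 1 | 1 | 2 | 2 | 2
  1 | 1 | 1 | 2 | 2 | 2 | 3 | 3 | 3
  1 | 2 | 2 | 3 | 3 | 3 | 4 | 4 | 4
  1 | 2 | 3 | 4 | 4 | 4 | 5 | 5 | 5
  1 | 2 | 3 | 4 | 5 | 5 | 6 | 6 | 6
  1 | 2 | 3 | 4 | 5 | 6 | 7 | 7 | 7
  1 | 2 | 3 | 4 | 5 | 6 | 7 | 8 | 8
  1 | 2 | 3 | 4 | 5 | 6 | 7 | 8 | 9

second differences of R give the permutation w = (7, 4, 1, 2, 3, 5, 6, 8, 9).

D(w) has 9 cells with 2 SE-corners; essential set:

[(1, 6, 0), (2, 3, 0)]


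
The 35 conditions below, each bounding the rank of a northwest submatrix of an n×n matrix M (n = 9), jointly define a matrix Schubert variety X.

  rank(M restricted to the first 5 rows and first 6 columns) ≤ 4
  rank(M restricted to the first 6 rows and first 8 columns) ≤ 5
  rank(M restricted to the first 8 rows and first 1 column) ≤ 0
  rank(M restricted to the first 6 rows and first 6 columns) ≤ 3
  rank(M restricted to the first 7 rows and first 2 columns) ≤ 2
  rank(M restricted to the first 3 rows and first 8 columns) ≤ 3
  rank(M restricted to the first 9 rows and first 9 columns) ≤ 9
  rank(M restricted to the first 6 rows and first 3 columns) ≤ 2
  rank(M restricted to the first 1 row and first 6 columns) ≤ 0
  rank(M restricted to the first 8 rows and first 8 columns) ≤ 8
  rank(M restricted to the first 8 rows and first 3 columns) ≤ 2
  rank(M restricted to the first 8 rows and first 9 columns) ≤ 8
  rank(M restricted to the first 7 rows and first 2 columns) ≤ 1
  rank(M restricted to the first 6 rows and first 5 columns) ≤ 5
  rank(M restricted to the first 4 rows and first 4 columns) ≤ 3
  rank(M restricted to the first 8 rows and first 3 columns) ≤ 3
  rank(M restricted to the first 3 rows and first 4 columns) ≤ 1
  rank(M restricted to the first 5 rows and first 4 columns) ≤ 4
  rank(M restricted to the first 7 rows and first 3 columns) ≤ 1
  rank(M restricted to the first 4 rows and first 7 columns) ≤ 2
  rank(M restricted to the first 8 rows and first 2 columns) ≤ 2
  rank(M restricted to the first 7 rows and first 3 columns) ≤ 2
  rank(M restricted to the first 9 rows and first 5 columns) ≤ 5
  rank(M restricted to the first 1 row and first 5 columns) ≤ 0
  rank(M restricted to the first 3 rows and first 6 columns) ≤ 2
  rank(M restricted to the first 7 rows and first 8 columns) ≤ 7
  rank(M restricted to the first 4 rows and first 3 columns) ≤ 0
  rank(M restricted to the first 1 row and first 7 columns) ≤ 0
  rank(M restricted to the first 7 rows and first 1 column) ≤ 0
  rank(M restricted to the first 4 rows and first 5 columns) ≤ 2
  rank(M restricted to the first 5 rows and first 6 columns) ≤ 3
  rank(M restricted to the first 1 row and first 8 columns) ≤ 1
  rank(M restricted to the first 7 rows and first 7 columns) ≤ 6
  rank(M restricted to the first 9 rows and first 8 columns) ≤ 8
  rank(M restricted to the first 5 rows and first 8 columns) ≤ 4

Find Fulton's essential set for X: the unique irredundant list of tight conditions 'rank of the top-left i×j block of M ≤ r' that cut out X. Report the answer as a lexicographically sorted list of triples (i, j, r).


The tightest implied rank at each (i,j), from the 35 conditions:

  i=1: 0 0 0 0 0 0 0 1 1
  i=2: 0 0 0 1 1 1 1 2 2
  i=3: 0 0 0 1 2 2 2 3 3
  i=4: 0 0 0 1 2 2 2 3 4
  i=5: 0 1 1 2 3 3 3 4 5
  i=6: 0 1 1 2 3 3 4 5 6
  i=7: 0 1 1 2 3 4 5 6 7
  i=8: 0 1 2 3 4 5 6 7 8
  i=9: 1 2 3 4 5 6 7 8 9

so w = (8, 4, 5, 9, 2, 7, 6, 3, 1).

D(w) has 25 cells with 6 SE-corners; essential set:

[(1, 7, 0), (4, 3, 0), (4, 7, 2), (6, 6, 3), (7, 3, 1), (8, 1, 0)]


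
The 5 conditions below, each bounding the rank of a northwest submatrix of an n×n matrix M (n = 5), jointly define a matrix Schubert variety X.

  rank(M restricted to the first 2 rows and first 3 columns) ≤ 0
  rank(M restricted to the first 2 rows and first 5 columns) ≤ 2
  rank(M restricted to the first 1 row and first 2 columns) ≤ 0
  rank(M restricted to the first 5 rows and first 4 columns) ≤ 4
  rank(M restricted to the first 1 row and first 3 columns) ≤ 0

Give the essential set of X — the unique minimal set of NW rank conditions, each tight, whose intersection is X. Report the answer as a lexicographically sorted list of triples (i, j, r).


The tightest implied rank at each (i,j), from the 5 conditions:

  0  0  0  1  1
  0  0  0  1  2
  1  1  1  2  3
  1  2  2  3  4
  1  2  3  4  5

hence w(1..5) = (4, 5, 1, 2, 3).

Rothe diagram D(w) (6 cells), 1 SE-corner (essential condition):

[(2, 3, 0)]


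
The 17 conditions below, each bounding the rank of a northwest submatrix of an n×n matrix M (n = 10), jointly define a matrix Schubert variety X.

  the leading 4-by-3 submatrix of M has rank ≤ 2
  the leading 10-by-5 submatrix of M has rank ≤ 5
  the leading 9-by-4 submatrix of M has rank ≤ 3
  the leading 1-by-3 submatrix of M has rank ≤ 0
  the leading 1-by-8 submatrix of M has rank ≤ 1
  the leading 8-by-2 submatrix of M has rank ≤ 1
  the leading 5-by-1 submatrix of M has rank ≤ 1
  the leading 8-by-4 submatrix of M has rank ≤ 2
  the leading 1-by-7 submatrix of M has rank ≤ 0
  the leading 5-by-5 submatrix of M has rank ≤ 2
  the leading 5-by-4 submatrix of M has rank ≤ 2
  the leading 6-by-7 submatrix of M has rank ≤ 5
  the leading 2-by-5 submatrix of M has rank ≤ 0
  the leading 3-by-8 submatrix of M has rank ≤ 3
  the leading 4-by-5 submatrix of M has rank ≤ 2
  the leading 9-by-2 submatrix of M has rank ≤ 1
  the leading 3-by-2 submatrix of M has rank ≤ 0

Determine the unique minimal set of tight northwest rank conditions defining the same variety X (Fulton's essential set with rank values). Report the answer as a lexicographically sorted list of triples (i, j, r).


Computing R[i][j] = min implied NW-rank bound (n=10, 17 conditions):

  row 1: 0 0 0 0 0 0 0 1 1 1
  row 2: 0 0 0 0 0 1 1 2 2 2
  row 3: 0 0 1 1 1 2 2 3 3 3
  row 4: 1 1 2 2 2 3 3 4 4 4
  row 5: 1 1 2 2 2 3 4 5 5 5
  row 6: 1 1 2 2 3 4 5 6 6 6
  row 7: 1 1 2 2 3 4 5 6 7 7
  row 8: 1 1 2 2 3 4 5 6 7 8
  row 9: 1 1 2 3 4 5 6 7 8 9
  row 10: 1 2 3 4 5 6 7 8 9 10

so w = (8, 6, 3, 1, 7, 5, 9, 10, 4, 2).

Fulton essential set (6 of the 24 Rothe cells):

[(1, 7, 0), (2, 5, 0), (3, 2, 0), (5, 5, 2), (8, 4, 2), (9, 2, 1)]


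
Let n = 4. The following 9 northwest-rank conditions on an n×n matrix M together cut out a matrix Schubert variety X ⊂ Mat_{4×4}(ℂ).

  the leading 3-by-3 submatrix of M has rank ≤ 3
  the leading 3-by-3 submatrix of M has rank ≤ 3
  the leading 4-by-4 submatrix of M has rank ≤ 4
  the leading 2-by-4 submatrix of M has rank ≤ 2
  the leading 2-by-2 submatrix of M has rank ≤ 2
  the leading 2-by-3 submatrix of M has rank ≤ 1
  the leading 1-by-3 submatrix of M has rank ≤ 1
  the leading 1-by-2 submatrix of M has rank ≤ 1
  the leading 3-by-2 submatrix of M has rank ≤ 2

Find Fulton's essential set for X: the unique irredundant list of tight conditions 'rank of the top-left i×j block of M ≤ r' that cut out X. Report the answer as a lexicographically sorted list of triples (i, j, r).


Computing R[i][j] = min implied NW-rank bound (n=4, 9 conditions):

  R[1]: 1  1  1  1
  R[2]: 1  1  1  2
  R[3]: 1  2  2  3
  R[4]: 1  2  3  4

reading off 1-entries of Δ²R: w = (1, 4, 2, 3).

ℓ(w)=2; the 1 essential cell (i,j,r):

[(2, 3, 1)]


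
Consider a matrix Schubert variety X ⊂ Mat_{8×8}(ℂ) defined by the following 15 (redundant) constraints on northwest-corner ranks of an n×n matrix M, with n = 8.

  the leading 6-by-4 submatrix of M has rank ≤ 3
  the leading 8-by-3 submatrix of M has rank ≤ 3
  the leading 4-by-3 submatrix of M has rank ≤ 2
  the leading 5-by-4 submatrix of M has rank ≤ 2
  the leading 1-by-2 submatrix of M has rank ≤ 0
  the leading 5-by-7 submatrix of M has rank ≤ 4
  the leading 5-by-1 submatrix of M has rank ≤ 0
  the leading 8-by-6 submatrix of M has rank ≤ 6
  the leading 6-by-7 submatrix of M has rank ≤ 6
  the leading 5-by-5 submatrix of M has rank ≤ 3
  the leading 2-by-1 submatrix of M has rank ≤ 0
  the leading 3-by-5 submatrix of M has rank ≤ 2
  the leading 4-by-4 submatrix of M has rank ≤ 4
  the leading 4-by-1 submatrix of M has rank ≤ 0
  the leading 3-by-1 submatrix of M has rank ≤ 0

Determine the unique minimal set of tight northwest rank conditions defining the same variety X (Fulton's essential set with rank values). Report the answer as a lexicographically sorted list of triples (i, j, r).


Rank table r_w(8×8) implied by the 15 constraints:

  R[1]: 0 | 0 | 1 | 1 | 1 | 1 | 1 | 1
  R[2]: 0 | 1 | 2 | 2 | 2 | 2 | 2 | 2
  R[3]: 0 | 1 | 2 | 2 | 2 | 3 | 3 | 3
  R[4]: 0 | 1 | 2 | 2 | 3 | 4 | 4 | 4
  R[5]: 0 | 1 | 2 | 2 | 3 | 4 | 4 | 5
  R[6]: 1 | 2 | 3 | 3 | 4 | 5 | 5 | 6
  R[7]: 1 | 2 | 3 | 4 | 5 | 6 | 6 | 7
  R[8]: 1 | 2 | 3 | 4 | 5 | 6 | 7 | 8

so w = (3, 2, 6, 5, 8, 1, 4, 7).

D(w) has 11 cells with 5 SE-corners; essential set:

[(1, 2, 0), (3, 5, 2), (5, 1, 0), (5, 4, 2), (5, 7, 4)]


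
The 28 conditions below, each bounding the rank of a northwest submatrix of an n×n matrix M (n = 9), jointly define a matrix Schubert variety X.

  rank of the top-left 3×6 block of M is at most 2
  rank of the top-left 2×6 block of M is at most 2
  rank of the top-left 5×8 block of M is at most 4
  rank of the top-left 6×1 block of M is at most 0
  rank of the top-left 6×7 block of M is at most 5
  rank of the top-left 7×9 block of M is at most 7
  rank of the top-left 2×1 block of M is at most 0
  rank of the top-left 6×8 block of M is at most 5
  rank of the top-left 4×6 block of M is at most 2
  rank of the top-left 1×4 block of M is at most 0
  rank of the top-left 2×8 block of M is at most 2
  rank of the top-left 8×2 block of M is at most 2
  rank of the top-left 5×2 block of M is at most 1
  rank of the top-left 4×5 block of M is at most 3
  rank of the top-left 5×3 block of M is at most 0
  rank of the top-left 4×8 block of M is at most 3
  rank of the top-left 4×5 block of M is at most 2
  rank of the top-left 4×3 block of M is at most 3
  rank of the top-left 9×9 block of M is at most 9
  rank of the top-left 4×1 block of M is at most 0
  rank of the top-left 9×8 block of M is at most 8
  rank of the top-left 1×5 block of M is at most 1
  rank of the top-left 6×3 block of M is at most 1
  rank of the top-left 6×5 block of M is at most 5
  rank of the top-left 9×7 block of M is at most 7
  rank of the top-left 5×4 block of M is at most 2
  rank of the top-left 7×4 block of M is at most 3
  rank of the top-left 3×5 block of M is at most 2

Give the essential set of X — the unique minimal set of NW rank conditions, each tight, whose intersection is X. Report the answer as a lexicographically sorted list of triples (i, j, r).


Propagating the 28 rank bounds to every northwest block:

  0 0 0 0 1 1 1 1 1
  0 0 0 1 2 2 2 2 2
  0 0 0 1 2 2 3 3 3
  0 0 0 1 2 2 3 3 4
  0 0 0 1 2 3 4 4 5
  0 1 1 2 3 4 5 5 6
  1 2 2 3 4 5 6 6 7
  1 2 3 4 5 6 7 7 8
  1 2 3 4 5 6 7 8 9

second differences of R give the permutation w = (5, 4, 7, 9, 6, 2, 1, 3, 8).

Rothe diagram D(w) (20 cells), 5 SE-corners (essential conditions):

[(1, 4, 0), (4, 6, 2), (4, 8, 3), (5, 3, 0), (6, 1, 0)]


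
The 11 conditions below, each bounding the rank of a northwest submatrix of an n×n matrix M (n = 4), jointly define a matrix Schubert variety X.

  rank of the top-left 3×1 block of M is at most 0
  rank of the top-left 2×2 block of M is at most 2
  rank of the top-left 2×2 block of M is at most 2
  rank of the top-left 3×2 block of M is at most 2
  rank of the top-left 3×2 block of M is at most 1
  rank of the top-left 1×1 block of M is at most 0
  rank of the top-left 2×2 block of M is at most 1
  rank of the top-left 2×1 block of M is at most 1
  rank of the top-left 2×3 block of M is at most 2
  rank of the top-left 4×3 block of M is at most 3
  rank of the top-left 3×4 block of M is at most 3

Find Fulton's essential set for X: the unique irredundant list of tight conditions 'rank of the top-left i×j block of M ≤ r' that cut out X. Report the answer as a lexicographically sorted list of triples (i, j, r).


Rank table r_w(4×4) implied by the 11 constraints:

  R[1]: 0  1  1  1
  R[2]: 0  1  2  2
  R[3]: 0  1  2  3
  R[4]: 1  2  3  4

the unique w with this rank table is (2, 3, 4, 1).

|D(w)|=3, |Ess(w)|=1:

[(3, 1, 0)]


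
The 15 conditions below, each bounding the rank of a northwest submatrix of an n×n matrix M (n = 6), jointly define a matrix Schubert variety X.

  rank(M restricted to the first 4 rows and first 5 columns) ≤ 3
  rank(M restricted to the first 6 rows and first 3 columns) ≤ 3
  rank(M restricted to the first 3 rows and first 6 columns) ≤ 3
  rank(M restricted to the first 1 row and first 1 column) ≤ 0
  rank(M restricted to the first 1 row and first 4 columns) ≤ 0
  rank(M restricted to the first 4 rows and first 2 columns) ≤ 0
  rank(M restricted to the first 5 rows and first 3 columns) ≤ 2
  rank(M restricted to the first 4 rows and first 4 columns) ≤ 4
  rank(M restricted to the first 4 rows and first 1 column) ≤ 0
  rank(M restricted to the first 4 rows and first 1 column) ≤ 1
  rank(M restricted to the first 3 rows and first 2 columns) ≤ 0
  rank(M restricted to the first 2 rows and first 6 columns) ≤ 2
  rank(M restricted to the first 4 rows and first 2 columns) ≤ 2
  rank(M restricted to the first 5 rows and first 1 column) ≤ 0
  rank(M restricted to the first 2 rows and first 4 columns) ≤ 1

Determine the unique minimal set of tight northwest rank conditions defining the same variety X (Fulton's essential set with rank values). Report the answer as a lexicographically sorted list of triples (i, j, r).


Reconstructing r_w from the 15 given conditions:

  0  0  0  0  1  1
  0  0  1  1  2  2
  0  0  1  2  3  3
  0  0  1  2  3  4
  0  1  2  3  4  5
  1  2  3  4  5  6

second differences of R give the permutation w = (5, 3, 4, 6, 2, 1).

Rothe diagram D(w) (11 cells), 3 SE-corners (essential conditions):

[(1, 4, 0), (4, 2, 0), (5, 1, 0)]


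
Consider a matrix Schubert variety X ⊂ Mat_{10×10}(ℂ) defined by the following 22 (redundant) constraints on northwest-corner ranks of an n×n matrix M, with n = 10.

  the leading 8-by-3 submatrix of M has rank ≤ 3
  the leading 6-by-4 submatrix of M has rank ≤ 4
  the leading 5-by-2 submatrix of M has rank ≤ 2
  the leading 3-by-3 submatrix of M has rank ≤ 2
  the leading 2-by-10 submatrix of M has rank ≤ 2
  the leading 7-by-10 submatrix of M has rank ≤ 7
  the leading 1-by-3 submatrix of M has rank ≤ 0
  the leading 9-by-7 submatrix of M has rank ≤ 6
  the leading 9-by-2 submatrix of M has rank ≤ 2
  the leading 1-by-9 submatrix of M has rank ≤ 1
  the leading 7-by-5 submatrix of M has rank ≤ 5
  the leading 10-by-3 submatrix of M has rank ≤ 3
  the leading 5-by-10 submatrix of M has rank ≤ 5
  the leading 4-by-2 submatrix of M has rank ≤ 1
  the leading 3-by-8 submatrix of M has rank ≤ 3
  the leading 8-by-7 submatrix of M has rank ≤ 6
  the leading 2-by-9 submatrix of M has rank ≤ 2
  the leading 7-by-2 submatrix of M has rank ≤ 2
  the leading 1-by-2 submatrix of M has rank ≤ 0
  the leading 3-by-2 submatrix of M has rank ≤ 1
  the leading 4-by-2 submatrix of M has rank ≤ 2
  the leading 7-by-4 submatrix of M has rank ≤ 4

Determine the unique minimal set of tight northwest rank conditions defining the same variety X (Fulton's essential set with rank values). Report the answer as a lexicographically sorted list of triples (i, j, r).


Reconstructing r_w from the 22 given conditions:

  i=1: 0 0 0 1 1 1 1 1 1 1
  i=2: 1 1 1 2 2 2 2 2 2 2
  i=3: 1 1 2 3 3 3 3 3 3 3
  i=4: 1 1 2 3 4 4 4 4 4 4
  i=5: 1 2 3 4 5 5 5 5 5 5
  i=6: 1 2 3 4 5 6 6 6 6 6
  i=7: 1 2 3 4 5 6 6 7 7 7
  i=8: 1 2 3 4 5 6 6 7 8 8
  i=9: 1 2 3 4 5 6 6 7 8 9
  i=10: 1 2 3 4 5 6 7 8 9 10

so w = (4, 1, 3, 5, 2, 6, 8, 9, 10, 7).

Fulton essential set (3 of the 8 Rothe cells):

[(1, 3, 0), (4, 2, 1), (9, 7, 6)]


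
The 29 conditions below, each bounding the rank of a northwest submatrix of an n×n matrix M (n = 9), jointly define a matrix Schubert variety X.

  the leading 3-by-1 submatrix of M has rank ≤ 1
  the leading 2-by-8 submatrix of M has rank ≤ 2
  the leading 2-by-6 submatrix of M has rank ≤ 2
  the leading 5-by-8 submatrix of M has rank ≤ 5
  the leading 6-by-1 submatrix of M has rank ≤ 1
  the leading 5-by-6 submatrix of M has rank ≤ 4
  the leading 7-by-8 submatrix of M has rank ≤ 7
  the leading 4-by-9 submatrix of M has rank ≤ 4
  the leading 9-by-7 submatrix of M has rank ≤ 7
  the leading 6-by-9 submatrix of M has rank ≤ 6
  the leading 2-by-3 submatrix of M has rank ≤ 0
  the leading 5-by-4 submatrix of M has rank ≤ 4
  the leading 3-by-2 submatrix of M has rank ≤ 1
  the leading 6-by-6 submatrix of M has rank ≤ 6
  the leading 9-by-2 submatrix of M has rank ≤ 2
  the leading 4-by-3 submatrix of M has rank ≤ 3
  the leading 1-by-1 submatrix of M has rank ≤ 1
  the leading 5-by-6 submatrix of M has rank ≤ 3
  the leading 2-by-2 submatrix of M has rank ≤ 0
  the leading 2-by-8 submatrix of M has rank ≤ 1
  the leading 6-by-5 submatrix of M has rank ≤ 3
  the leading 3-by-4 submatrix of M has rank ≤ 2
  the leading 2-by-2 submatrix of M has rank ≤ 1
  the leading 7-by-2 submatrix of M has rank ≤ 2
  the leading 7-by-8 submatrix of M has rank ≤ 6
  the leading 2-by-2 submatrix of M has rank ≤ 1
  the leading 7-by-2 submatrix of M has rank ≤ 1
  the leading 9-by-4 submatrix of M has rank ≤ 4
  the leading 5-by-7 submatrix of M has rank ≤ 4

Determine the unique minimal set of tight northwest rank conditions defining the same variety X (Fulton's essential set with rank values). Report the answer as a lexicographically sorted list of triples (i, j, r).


Reconstructing r_w from the 29 given conditions:

  row 1: 0, 0, 0, 1, 1, 1, 1, 1, 1
  row 2: 0, 0, 0, 1, 1, 1, 1, 1, 2
  row 3: 1, 1, 1, 2, 2, 2, 2, 2, 3
  row 4: 1, 1, 2, 3, 3, 3, 3, 3, 4
  row 5: 1, 1, 2, 3, 3, 3, 4, 4, 5
  row 6: 1, 1, 2, 3, 3, 4, 5, 5, 6
  row 7: 1, 1, 2, 3, 4, 5, 6, 6, 7
  row 8: 1, 2, 3, 4, 5, 6, 7, 7, 8
  row 9: 1, 2, 3, 4, 5, 6, 7, 8, 9

second differences of R give the permutation w = (4, 9, 1, 3, 7, 6, 5, 2, 8).

ℓ(w)=17; the 5 essential cells (i,j,r):

[(2, 3, 0), (2, 8, 1), (5, 6, 3), (6, 5, 3), (7, 2, 1)]


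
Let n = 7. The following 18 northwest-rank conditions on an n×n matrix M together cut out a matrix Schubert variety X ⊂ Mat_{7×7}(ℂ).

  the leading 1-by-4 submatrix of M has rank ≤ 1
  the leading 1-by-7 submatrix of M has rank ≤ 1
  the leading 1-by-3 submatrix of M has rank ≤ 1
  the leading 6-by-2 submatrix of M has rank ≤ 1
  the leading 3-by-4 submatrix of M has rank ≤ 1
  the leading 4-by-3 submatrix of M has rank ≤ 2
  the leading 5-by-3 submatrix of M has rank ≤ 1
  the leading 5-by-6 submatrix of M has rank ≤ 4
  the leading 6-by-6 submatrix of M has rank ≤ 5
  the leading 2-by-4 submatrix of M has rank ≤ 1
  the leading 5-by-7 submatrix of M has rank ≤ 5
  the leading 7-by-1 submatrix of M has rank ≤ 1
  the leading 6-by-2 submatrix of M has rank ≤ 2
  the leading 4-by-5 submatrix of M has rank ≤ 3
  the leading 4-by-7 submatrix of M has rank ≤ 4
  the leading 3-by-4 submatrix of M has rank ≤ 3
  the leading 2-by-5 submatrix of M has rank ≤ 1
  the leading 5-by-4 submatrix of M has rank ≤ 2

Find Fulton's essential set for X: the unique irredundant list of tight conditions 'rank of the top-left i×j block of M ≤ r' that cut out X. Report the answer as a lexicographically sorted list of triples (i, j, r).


Reconstructing r_w from the 18 given conditions:

  row 1: 1 | 1 | 1 | 1 | 1 | 1 | 1
  row 2: 1 | 1 | 1 | 1 | 1 | 2 | 2
  row 3: 1 | 1 | 1 | 1 | 2 | 3 | 3
  row 4: 1 | 1 | 1 | 2 | 3 | 4 | 4
  row 5: 1 | 1 | 1 | 2 | 3 | 4 | 5
  row 6: 1 | 1 | 2 | 3 | 4 | 5 | 6
  row 7: 1 | 2 | 3 | 4 | 5 | 6 | 7

second differences of R give the permutation w = (1, 6, 5, 4, 7, 3, 2).

Fulton essential set (4 of the 12 Rothe cells):

[(2, 5, 1), (3, 4, 1), (5, 3, 1), (6, 2, 1)]


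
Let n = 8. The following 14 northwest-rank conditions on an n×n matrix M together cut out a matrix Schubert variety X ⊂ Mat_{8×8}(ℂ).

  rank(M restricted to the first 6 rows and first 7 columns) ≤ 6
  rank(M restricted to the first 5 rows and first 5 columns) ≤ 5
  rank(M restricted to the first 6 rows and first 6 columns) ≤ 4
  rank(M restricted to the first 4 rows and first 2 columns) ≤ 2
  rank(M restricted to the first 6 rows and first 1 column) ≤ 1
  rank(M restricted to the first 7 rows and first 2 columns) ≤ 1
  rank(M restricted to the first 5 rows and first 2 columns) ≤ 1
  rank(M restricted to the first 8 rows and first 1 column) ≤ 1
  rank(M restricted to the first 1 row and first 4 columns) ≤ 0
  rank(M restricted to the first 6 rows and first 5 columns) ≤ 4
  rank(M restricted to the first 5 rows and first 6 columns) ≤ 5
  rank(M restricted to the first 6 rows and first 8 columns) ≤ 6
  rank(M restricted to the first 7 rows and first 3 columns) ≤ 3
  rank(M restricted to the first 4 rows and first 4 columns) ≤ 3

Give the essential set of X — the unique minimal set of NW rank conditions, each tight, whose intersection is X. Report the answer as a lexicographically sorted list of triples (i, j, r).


Computing R[i][j] = min implied NW-rank bound (n=8, 14 conditions):

  R[1]: 0, 0, 0, 0, 1, 1, 1, 1
  R[2]: 1, 1, 1, 1, 2, 2, 2, 2
  R[3]: 1, 1, 2, 2, 3, 3, 3, 3
  R[4]: 1, 1, 2, 3, 4, 4, 4, 4
  R[5]: 1, 1, 2, 3, 4, 4, 5, 5
  R[6]: 1, 1, 2, 3, 4, 4, 5, 6
  R[7]: 1, 1, 2, 3, 4, 5, 6, 7
  R[8]: 1, 2, 3, 4, 5, 6, 7, 8

so w = (5, 1, 3, 4, 7, 8, 6, 2).

|D(w)|=11, |Ess(w)|=3:

[(1, 4, 0), (6, 6, 4), (7, 2, 1)]
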